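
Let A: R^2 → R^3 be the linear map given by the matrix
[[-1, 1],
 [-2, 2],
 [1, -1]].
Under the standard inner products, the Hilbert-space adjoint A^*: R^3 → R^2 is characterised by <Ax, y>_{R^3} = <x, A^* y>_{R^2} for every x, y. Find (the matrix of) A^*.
A^* = A^T =
[[-1, -2, 1],
 [1, 2, -1]]

For real matrices with standard dot products, the defining identity <Ax, y> = <x, A^* y> gives (Ax)^T y = x^T (A^*) y, i.e. x^T A^T y = x^T (A^*) y. Since this holds for all x, y, we must have A^* = A^T. Therefore
A^* =
[[-1, -2, 1],
 [1, 2, -1]].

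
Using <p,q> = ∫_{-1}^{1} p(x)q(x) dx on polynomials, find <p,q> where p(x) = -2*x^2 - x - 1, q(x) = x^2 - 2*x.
<p,q> = -2/15

Expand the product: p(x)·q(x) = -2*x^4 + 3*x^3 + x^2 + 2*x.
∫_{-1}^{1} of each monomial x^k gives [2/(k+1) if k even, 0 if k odd]. Integrating term-by-term (or equivalently evaluating the antiderivative F(x) = -2*x^5/5 + 3*x^4/4 + x^3/3 + x^2 at the endpoints):
  F(1) − F(−1) = 101/60 − (109/60) = -2/15.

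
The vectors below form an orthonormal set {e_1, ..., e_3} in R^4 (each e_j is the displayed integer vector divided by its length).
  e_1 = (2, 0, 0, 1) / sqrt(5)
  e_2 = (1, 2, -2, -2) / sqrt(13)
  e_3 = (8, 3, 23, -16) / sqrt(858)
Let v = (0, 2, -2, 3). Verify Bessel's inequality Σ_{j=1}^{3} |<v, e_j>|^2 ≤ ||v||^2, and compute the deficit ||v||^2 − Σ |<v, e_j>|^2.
Σ |<v, e_j>|^2 = 167/15; ||v||^2 = 17; deficit = 88/15

Write each e_j = u_j / sqrt(<u_j, u_j>) where u_j is the displayed integer vector. Then <v, e_j> = <v, u_j> / sqrt(<u_j, u_j>), so |<v, e_j>|^2 = <v, u_j>^2 / <u_j, u_j>.
Coefficients: <v, e_1> = 3/sqrt(5), <v, e_2> = 2/sqrt(13), <v, e_3> = -88/sqrt(858).
Square and sum: Σ |<v, e_j>|^2 = 167/15.
Compute ||v||^2 = v·v = 17.
Deficit = 17 − 167/15 = 88/15 ≥ 0, confirming Bessel's inequality. (The deficit equals ||v − Σ <v,e_j> e_j||^2, the squared distance from v to span{e_j}.)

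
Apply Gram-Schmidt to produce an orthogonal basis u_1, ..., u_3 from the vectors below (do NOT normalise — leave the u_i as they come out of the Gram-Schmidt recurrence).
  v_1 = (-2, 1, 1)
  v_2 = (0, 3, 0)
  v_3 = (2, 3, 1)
Orthogonal basis:
  u_1 = (-2, 1, 1)
  u_2 = (1, 5/2, -1/2)
  u_3 = (4/5, 0, 8/5)

Apply the Gram-Schmidt recurrence
  u_1 = v_1
  u_i = v_i − Σ_{j<i} ((v_i · u_j) / (u_j · u_j)) · u_j.

Step by step this gives:
  u_1 = (-2, 1, 1)
  u_2 = (1, 5/2, -1/2)
  u_3 = (4/5, 0, 8/5)

Orthogonality check:
  u_2 · u_1 = 0 (should be 0)
  u_3 · u_1 = 0 (should be 0)
  u_3 · u_2 = 0 (should be 0)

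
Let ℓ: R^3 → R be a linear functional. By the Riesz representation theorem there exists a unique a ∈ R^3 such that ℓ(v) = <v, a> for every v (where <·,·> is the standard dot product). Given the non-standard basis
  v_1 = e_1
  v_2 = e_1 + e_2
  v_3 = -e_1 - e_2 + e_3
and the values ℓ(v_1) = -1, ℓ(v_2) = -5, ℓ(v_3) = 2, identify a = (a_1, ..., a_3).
a = (-1, -4, -3)

Write a = (a_1, ..., a_3) in the standard basis. For each basis vector v_i, ℓ(v_i) = <v_i, a> is a linear equation in the a_j's. Collect the n equations into a matrix system V a = ℓ, where row i of V is v_i (expressed in the standard basis). Since V is invertible (lower-triangular with 1s on the diagonal, up to permutation), solve by back-substitution:
  V =
[[1, 0, 0],
 [1, 1, 0],
 [-1, -1, 1]]
  V a = (-1, -5, 2)
Solving gives a = (-1, -4, -3).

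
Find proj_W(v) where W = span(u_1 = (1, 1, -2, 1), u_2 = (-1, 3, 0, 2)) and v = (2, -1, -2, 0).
proj_W(v) = (145/82, -75/82, -90/41, -10/41)

Set up U = [u_1 | ... | u_2] ∈ R^(4×2). The projector onto W = col(U) is P = U (U^T U)^(-1) U^T.
Compute U^T U =
  [7, 4]
  [4, 14],
and U^T v = (5, -5).
Solve U^T U · c = U^T v for the coefficients: c = (45/41, -55/82). The projection is proj_W(v) = U c.
Check: (v - proj_W(v)) · u_1 = 0  (should be 0).
Check: (v - proj_W(v)) · u_2 = 0  (should be 0).
Result: proj_W(v) = (145/82, -75/82, -90/41, -10/41).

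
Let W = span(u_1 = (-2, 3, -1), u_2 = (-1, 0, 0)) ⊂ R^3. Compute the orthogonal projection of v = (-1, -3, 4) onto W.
proj_W(v) = (-1, -39/10, 13/10)

Set up U = [u_1 | ... | u_2] ∈ R^(3×2). The projector onto W = col(U) is P = U (U^T U)^(-1) U^T.
Compute U^T U =
  [14, 2]
  [2, 1],
and U^T v = (-11, 1).
Solve U^T U · c = U^T v for the coefficients: c = (-13/10, 18/5). The projection is proj_W(v) = U c.
Check: (v - proj_W(v)) · u_1 = 0  (should be 0).
Check: (v - proj_W(v)) · u_2 = 0  (should be 0).
Result: proj_W(v) = (-1, -39/10, 13/10).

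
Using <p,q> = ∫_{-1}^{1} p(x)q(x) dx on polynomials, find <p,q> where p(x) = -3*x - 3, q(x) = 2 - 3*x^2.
<p,q> = -6

Expand the product: p(x)·q(x) = 9*x^3 + 9*x^2 - 6*x - 6.
∫_{-1}^{1} of each monomial x^k gives [2/(k+1) if k even, 0 if k odd]. Integrating term-by-term (or equivalently evaluating the antiderivative F(x) = 9*x^4/4 + 3*x^3 - 3*x^2 - 6*x at the endpoints):
  F(1) − F(−1) = -15/4 − (9/4) = -6.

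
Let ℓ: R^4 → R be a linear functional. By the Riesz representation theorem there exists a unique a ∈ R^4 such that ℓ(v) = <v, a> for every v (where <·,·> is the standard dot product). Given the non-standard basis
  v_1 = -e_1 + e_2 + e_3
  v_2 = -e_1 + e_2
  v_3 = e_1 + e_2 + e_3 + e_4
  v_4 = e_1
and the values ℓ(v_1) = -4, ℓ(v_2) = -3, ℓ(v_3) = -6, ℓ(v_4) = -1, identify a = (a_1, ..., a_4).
a = (-1, -4, -1, 0)

Write a = (a_1, ..., a_4) in the standard basis. For each basis vector v_i, ℓ(v_i) = <v_i, a> is a linear equation in the a_j's. Collect the n equations into a matrix system V a = ℓ, where row i of V is v_i (expressed in the standard basis). Since V is invertible (lower-triangular with 1s on the diagonal, up to permutation), solve by back-substitution:
  V =
[[-1, 1, 1, 0],
 [-1, 1, 0, 0],
 [1, 1, 1, 1],
 [1, 0, 0, 0]]
  V a = (-4, -3, -6, -1)
Solving gives a = (-1, -4, -1, 0).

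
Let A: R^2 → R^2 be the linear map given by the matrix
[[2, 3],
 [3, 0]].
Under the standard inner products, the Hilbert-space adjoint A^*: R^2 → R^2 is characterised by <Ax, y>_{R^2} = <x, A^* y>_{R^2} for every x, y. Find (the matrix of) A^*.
A^* = A^T =
[[2, 3],
 [3, 0]]

For real matrices with standard dot products, the defining identity <Ax, y> = <x, A^* y> gives (Ax)^T y = x^T (A^*) y, i.e. x^T A^T y = x^T (A^*) y. Since this holds for all x, y, we must have A^* = A^T. Therefore
A^* =
[[2, 3],
 [3, 0]].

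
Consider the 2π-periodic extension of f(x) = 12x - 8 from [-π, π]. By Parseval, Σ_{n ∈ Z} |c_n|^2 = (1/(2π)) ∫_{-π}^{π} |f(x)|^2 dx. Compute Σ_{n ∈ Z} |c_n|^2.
Σ |c_n|^2 = 48π^2 + 64

Expand and integrate term by term over [-π, π]:
  ∫ (12x)^2 dx = 144·(2π^3/3); ∫ 2·12·(-8)·x dx = 0 (odd integrand); ∫ (-8)^2 dx = 64·2π.
So (1/(2π)) ∫_{-π}^{π} (12x - 8)^2 dx = 144π^2/3 + 64 = 48π^2 + 64.
Parseval ⇒ Σ |c_n|^2 = 48π^2 + 64.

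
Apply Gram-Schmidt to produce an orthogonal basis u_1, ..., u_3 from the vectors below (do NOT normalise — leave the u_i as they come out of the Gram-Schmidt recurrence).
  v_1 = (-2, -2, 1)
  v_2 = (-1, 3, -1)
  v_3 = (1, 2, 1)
Orthogonal basis:
  u_1 = (-2, -2, 1)
  u_2 = (-19/9, 17/9, -4/9)
  u_3 = (15/74, 45/74, 60/37)

Apply the Gram-Schmidt recurrence
  u_1 = v_1
  u_i = v_i − Σ_{j<i} ((v_i · u_j) / (u_j · u_j)) · u_j.

Step by step this gives:
  u_1 = (-2, -2, 1)
  u_2 = (-19/9, 17/9, -4/9)
  u_3 = (15/74, 45/74, 60/37)

Orthogonality check:
  u_2 · u_1 = 0 (should be 0)
  u_3 · u_1 = 0 (should be 0)
  u_3 · u_2 = 0 (should be 0)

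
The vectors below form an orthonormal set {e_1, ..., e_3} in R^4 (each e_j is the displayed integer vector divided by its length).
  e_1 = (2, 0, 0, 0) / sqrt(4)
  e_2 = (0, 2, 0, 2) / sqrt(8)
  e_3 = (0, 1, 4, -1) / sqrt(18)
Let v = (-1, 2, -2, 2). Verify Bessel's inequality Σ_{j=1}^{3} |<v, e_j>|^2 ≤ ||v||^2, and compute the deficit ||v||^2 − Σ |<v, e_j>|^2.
Σ |<v, e_j>|^2 = 113/9; ||v||^2 = 13; deficit = 4/9

Write each e_j = u_j / sqrt(<u_j, u_j>) where u_j is the displayed integer vector. Then <v, e_j> = <v, u_j> / sqrt(<u_j, u_j>), so |<v, e_j>|^2 = <v, u_j>^2 / <u_j, u_j>.
Coefficients: <v, e_1> = -2/sqrt(4), <v, e_2> = 8/sqrt(8), <v, e_3> = -8/sqrt(18).
Square and sum: Σ |<v, e_j>|^2 = 113/9.
Compute ||v||^2 = v·v = 13.
Deficit = 13 − 113/9 = 4/9 ≥ 0, confirming Bessel's inequality. (The deficit equals ||v − Σ <v,e_j> e_j||^2, the squared distance from v to span{e_j}.)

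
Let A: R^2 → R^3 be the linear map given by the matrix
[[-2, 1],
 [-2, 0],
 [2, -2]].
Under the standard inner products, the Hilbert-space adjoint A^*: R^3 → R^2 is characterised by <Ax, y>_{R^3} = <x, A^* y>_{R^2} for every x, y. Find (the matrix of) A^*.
A^* = A^T =
[[-2, -2, 2],
 [1, 0, -2]]

For real matrices with standard dot products, the defining identity <Ax, y> = <x, A^* y> gives (Ax)^T y = x^T (A^*) y, i.e. x^T A^T y = x^T (A^*) y. Since this holds for all x, y, we must have A^* = A^T. Therefore
A^* =
[[-2, -2, 2],
 [1, 0, -2]].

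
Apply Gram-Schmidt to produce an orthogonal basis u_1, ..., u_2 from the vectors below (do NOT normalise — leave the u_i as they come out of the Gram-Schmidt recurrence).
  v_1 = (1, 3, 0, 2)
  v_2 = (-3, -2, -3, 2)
Orthogonal basis:
  u_1 = (1, 3, 0, 2)
  u_2 = (-37/14, -13/14, -3, 19/7)

Apply the Gram-Schmidt recurrence
  u_1 = v_1
  u_i = v_i − Σ_{j<i} ((v_i · u_j) / (u_j · u_j)) · u_j.

Step by step this gives:
  u_1 = (1, 3, 0, 2)
  u_2 = (-37/14, -13/14, -3, 19/7)

Orthogonality check:
  u_2 · u_1 = 0 (should be 0)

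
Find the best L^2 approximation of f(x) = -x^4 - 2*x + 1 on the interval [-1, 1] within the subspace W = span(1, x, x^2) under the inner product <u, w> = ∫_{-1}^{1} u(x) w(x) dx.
g(x) = -6*x^2/7 - 2*x + 38/35

The best approximation g ∈ W is the orthogonal projection of f onto W. Writing g = a_0 + a_1 x + a_2 x^2, the coefficients solve the normal equations G · a = b where
  G_{ij} = <φ_i, φ_j> and b_i = <f, φ_i>, with φ_0 = 1, φ_1 = x, φ_2 = x^2.
G =
  [2, 0, 2/3]
  [0, 2/3, 0]
  [2/3, 0, 2/5],
b = (8/5, -4/3, 8/21).
Solving gives a_0 = 38/35, a_1 = -2, a_2 = -6/7, so
  g(x) = -6*x^2/7 - 2*x + 38/35.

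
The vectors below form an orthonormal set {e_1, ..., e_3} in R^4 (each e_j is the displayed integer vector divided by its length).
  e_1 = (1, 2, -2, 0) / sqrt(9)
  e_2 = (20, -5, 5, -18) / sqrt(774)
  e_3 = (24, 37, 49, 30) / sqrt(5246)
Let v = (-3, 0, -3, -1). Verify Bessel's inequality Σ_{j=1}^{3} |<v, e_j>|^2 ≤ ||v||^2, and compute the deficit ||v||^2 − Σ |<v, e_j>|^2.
Σ |<v, e_j>|^2 = 1038/61; ||v||^2 = 19; deficit = 121/61

Write each e_j = u_j / sqrt(<u_j, u_j>) where u_j is the displayed integer vector. Then <v, e_j> = <v, u_j> / sqrt(<u_j, u_j>), so |<v, e_j>|^2 = <v, u_j>^2 / <u_j, u_j>.
Coefficients: <v, e_1> = 3/sqrt(9), <v, e_2> = -57/sqrt(774), <v, e_3> = -249/sqrt(5246).
Square and sum: Σ |<v, e_j>|^2 = 1038/61.
Compute ||v||^2 = v·v = 19.
Deficit = 19 − 1038/61 = 121/61 ≥ 0, confirming Bessel's inequality. (The deficit equals ||v − Σ <v,e_j> e_j||^2, the squared distance from v to span{e_j}.)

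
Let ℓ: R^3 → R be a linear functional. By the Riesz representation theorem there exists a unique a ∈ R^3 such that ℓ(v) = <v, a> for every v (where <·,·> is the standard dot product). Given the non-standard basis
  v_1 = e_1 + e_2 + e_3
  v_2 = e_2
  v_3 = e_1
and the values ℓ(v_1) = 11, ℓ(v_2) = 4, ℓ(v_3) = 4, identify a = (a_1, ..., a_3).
a = (4, 4, 3)

Write a = (a_1, ..., a_3) in the standard basis. For each basis vector v_i, ℓ(v_i) = <v_i, a> is a linear equation in the a_j's. Collect the n equations into a matrix system V a = ℓ, where row i of V is v_i (expressed in the standard basis). Since V is invertible (lower-triangular with 1s on the diagonal, up to permutation), solve by back-substitution:
  V =
[[1, 1, 1],
 [0, 1, 0],
 [1, 0, 0]]
  V a = (11, 4, 4)
Solving gives a = (4, 4, 3).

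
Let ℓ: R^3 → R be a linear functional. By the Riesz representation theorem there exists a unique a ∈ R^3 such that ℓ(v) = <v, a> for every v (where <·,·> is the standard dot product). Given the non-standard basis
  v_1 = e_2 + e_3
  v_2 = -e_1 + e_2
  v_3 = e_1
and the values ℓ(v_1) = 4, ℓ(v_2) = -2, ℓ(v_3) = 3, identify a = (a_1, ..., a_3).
a = (3, 1, 3)

Write a = (a_1, ..., a_3) in the standard basis. For each basis vector v_i, ℓ(v_i) = <v_i, a> is a linear equation in the a_j's. Collect the n equations into a matrix system V a = ℓ, where row i of V is v_i (expressed in the standard basis). Since V is invertible (lower-triangular with 1s on the diagonal, up to permutation), solve by back-substitution:
  V =
[[0, 1, 1],
 [-1, 1, 0],
 [1, 0, 0]]
  V a = (4, -2, 3)
Solving gives a = (3, 1, 3).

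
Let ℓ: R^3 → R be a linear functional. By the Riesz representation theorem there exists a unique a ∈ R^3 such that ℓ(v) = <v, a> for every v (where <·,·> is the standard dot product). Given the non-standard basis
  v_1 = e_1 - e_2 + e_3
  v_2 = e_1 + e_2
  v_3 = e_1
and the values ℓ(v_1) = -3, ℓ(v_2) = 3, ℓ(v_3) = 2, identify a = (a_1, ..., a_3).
a = (2, 1, -4)

Write a = (a_1, ..., a_3) in the standard basis. For each basis vector v_i, ℓ(v_i) = <v_i, a> is a linear equation in the a_j's. Collect the n equations into a matrix system V a = ℓ, where row i of V is v_i (expressed in the standard basis). Since V is invertible (lower-triangular with 1s on the diagonal, up to permutation), solve by back-substitution:
  V =
[[1, -1, 1],
 [1, 1, 0],
 [1, 0, 0]]
  V a = (-3, 3, 2)
Solving gives a = (2, 1, -4).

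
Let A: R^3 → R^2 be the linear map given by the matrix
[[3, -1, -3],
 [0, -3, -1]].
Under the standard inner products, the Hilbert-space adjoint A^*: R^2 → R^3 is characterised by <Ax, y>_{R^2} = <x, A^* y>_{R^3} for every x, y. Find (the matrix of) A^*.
A^* = A^T =
[[3, 0],
 [-1, -3],
 [-3, -1]]

For real matrices with standard dot products, the defining identity <Ax, y> = <x, A^* y> gives (Ax)^T y = x^T (A^*) y, i.e. x^T A^T y = x^T (A^*) y. Since this holds for all x, y, we must have A^* = A^T. Therefore
A^* =
[[3, 0],
 [-1, -3],
 [-3, -1]].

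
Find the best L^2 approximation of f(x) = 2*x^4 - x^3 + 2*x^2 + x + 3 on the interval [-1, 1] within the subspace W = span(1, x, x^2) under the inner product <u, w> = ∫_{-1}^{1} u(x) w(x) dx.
g(x) = 26*x^2/7 + 2*x/5 + 99/35

The best approximation g ∈ W is the orthogonal projection of f onto W. Writing g = a_0 + a_1 x + a_2 x^2, the coefficients solve the normal equations G · a = b where
  G_{ij} = <φ_i, φ_j> and b_i = <f, φ_i>, with φ_0 = 1, φ_1 = x, φ_2 = x^2.
G =
  [2, 0, 2/3]
  [0, 2/3, 0]
  [2/3, 0, 2/5],
b = (122/15, 4/15, 118/35).
Solving gives a_0 = 99/35, a_1 = 2/5, a_2 = 26/7, so
  g(x) = 26*x^2/7 + 2*x/5 + 99/35.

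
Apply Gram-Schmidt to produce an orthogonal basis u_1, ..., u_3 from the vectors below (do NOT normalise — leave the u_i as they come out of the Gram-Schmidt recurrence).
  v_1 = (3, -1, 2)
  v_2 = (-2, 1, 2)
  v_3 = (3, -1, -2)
Orthogonal basis:
  u_1 = (3, -1, 2)
  u_2 = (-19/14, 11/14, 17/7)
  u_3 = (16/117, 40/117, -4/117)

Apply the Gram-Schmidt recurrence
  u_1 = v_1
  u_i = v_i − Σ_{j<i} ((v_i · u_j) / (u_j · u_j)) · u_j.

Step by step this gives:
  u_1 = (3, -1, 2)
  u_2 = (-19/14, 11/14, 17/7)
  u_3 = (16/117, 40/117, -4/117)

Orthogonality check:
  u_2 · u_1 = 0 (should be 0)
  u_3 · u_1 = 0 (should be 0)
  u_3 · u_2 = 0 (should be 0)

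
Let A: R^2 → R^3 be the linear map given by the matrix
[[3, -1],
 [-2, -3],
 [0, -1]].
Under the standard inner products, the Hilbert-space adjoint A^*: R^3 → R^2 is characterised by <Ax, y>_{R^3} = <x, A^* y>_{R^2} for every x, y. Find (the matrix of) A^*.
A^* = A^T =
[[3, -2, 0],
 [-1, -3, -1]]

For real matrices with standard dot products, the defining identity <Ax, y> = <x, A^* y> gives (Ax)^T y = x^T (A^*) y, i.e. x^T A^T y = x^T (A^*) y. Since this holds for all x, y, we must have A^* = A^T. Therefore
A^* =
[[3, -2, 0],
 [-1, -3, -1]].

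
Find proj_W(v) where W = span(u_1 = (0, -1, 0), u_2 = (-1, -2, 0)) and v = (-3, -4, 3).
proj_W(v) = (-3, -4, 0)

Set up U = [u_1 | ... | u_2] ∈ R^(3×2). The projector onto W = col(U) is P = U (U^T U)^(-1) U^T.
Compute U^T U =
  [1, 2]
  [2, 5],
and U^T v = (4, 11).
Solve U^T U · c = U^T v for the coefficients: c = (-2, 3). The projection is proj_W(v) = U c.
Check: (v - proj_W(v)) · u_1 = 0  (should be 0).
Check: (v - proj_W(v)) · u_2 = 0  (should be 0).
Result: proj_W(v) = (-3, -4, 0).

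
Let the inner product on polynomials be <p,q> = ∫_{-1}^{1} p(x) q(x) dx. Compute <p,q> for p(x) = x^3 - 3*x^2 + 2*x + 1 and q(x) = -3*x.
<p,q> = -26/5

Expand the product: p(x)·q(x) = -3*x^4 + 9*x^3 - 6*x^2 - 3*x.
∫_{-1}^{1} of each monomial x^k gives [2/(k+1) if k even, 0 if k odd]. Integrating term-by-term (or equivalently evaluating the antiderivative F(x) = -3*x^5/5 + 9*x^4/4 - 2*x^3 - 3*x^2/2 at the endpoints):
  F(1) − F(−1) = -37/20 − (67/20) = -26/5.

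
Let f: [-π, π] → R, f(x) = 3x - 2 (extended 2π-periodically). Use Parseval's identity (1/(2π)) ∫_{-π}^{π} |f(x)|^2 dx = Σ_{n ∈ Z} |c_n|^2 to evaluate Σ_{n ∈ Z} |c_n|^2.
Σ |c_n|^2 = 3π^2 + 4

Expand and integrate term by term over [-π, π]:
  ∫ (3x)^2 dx = 9·(2π^3/3); ∫ 2·3·(-2)·x dx = 0 (odd integrand); ∫ (-2)^2 dx = 4·2π.
So (1/(2π)) ∫_{-π}^{π} (3x - 2)^2 dx = 9π^2/3 + 4 = 3π^2 + 4.
Parseval ⇒ Σ |c_n|^2 = 3π^2 + 4.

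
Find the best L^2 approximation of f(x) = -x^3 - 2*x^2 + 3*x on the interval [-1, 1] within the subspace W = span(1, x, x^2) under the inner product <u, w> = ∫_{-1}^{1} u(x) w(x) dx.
g(x) = -2*x^2 + 12*x/5

The best approximation g ∈ W is the orthogonal projection of f onto W. Writing g = a_0 + a_1 x + a_2 x^2, the coefficients solve the normal equations G · a = b where
  G_{ij} = <φ_i, φ_j> and b_i = <f, φ_i>, with φ_0 = 1, φ_1 = x, φ_2 = x^2.
G =
  [2, 0, 2/3]
  [0, 2/3, 0]
  [2/3, 0, 2/5],
b = (-4/3, 8/5, -4/5).
Solving gives a_0 = 0, a_1 = 12/5, a_2 = -2, so
  g(x) = -2*x^2 + 12*x/5.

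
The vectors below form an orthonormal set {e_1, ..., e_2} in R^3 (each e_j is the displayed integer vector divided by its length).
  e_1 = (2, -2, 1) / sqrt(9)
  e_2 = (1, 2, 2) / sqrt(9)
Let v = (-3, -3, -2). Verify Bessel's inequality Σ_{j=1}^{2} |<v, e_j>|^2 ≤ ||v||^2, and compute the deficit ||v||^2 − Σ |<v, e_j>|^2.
Σ |<v, e_j>|^2 = 173/9; ||v||^2 = 22; deficit = 25/9

Write each e_j = u_j / sqrt(<u_j, u_j>) where u_j is the displayed integer vector. Then <v, e_j> = <v, u_j> / sqrt(<u_j, u_j>), so |<v, e_j>|^2 = <v, u_j>^2 / <u_j, u_j>.
Coefficients: <v, e_1> = -2/sqrt(9), <v, e_2> = -13/sqrt(9).
Square and sum: Σ |<v, e_j>|^2 = 173/9.
Compute ||v||^2 = v·v = 22.
Deficit = 22 − 173/9 = 25/9 ≥ 0, confirming Bessel's inequality. (The deficit equals ||v − Σ <v,e_j> e_j||^2, the squared distance from v to span{e_j}.)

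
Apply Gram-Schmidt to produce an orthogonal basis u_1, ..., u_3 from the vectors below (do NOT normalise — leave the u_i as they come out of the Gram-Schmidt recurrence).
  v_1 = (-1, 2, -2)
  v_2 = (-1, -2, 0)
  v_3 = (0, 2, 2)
Orthogonal basis:
  u_1 = (-1, 2, -2)
  u_2 = (-4/3, -4/3, -2/3)
  u_3 = (-4/3, 2/3, 4/3)

Apply the Gram-Schmidt recurrence
  u_1 = v_1
  u_i = v_i − Σ_{j<i} ((v_i · u_j) / (u_j · u_j)) · u_j.

Step by step this gives:
  u_1 = (-1, 2, -2)
  u_2 = (-4/3, -4/3, -2/3)
  u_3 = (-4/3, 2/3, 4/3)

Orthogonality check:
  u_2 · u_1 = 0 (should be 0)
  u_3 · u_1 = 0 (should be 0)
  u_3 · u_2 = 0 (should be 0)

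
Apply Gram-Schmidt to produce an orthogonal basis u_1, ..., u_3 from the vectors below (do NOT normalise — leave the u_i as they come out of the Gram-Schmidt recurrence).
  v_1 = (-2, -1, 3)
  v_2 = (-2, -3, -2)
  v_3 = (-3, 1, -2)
Orthogonal basis:
  u_1 = (-2, -1, 3)
  u_2 = (-13/7, -41/14, -31/14)
  u_3 = (-187/79, 170/79, -68/79)

Apply the Gram-Schmidt recurrence
  u_1 = v_1
  u_i = v_i − Σ_{j<i} ((v_i · u_j) / (u_j · u_j)) · u_j.

Step by step this gives:
  u_1 = (-2, -1, 3)
  u_2 = (-13/7, -41/14, -31/14)
  u_3 = (-187/79, 170/79, -68/79)

Orthogonality check:
  u_2 · u_1 = 0 (should be 0)
  u_3 · u_1 = 0 (should be 0)
  u_3 · u_2 = 0 (should be 0)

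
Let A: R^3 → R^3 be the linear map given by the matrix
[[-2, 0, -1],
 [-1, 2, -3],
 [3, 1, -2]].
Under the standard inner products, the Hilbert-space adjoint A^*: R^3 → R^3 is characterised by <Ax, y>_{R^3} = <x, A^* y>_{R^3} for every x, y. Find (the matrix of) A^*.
A^* = A^T =
[[-2, -1, 3],
 [0, 2, 1],
 [-1, -3, -2]]

For real matrices with standard dot products, the defining identity <Ax, y> = <x, A^* y> gives (Ax)^T y = x^T (A^*) y, i.e. x^T A^T y = x^T (A^*) y. Since this holds for all x, y, we must have A^* = A^T. Therefore
A^* =
[[-2, -1, 3],
 [0, 2, 1],
 [-1, -3, -2]].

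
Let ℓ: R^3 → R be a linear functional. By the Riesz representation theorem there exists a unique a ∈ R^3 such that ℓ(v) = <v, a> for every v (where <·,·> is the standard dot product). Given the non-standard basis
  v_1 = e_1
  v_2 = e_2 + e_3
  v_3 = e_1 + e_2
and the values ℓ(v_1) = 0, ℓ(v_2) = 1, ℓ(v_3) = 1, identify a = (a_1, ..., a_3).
a = (0, 1, 0)

Write a = (a_1, ..., a_3) in the standard basis. For each basis vector v_i, ℓ(v_i) = <v_i, a> is a linear equation in the a_j's. Collect the n equations into a matrix system V a = ℓ, where row i of V is v_i (expressed in the standard basis). Since V is invertible (lower-triangular with 1s on the diagonal, up to permutation), solve by back-substitution:
  V =
[[1, 0, 0],
 [0, 1, 1],
 [1, 1, 0]]
  V a = (0, 1, 1)
Solving gives a = (0, 1, 0).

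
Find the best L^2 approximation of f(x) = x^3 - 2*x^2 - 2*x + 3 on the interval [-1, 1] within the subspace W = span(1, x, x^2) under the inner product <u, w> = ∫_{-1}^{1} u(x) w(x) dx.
g(x) = -2*x^2 - 7*x/5 + 3

The best approximation g ∈ W is the orthogonal projection of f onto W. Writing g = a_0 + a_1 x + a_2 x^2, the coefficients solve the normal equations G · a = b where
  G_{ij} = <φ_i, φ_j> and b_i = <f, φ_i>, with φ_0 = 1, φ_1 = x, φ_2 = x^2.
G =
  [2, 0, 2/3]
  [0, 2/3, 0]
  [2/3, 0, 2/5],
b = (14/3, -14/15, 6/5).
Solving gives a_0 = 3, a_1 = -7/5, a_2 = -2, so
  g(x) = -2*x^2 - 7*x/5 + 3.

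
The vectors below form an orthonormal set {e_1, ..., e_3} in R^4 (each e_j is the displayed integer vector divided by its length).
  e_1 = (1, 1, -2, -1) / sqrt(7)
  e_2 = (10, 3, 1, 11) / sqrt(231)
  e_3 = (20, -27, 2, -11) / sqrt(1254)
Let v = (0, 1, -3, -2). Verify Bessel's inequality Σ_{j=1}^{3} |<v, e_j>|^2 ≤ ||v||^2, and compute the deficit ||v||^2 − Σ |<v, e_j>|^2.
Σ |<v, e_j>|^2 = 523/38; ||v||^2 = 14; deficit = 9/38

Write each e_j = u_j / sqrt(<u_j, u_j>) where u_j is the displayed integer vector. Then <v, e_j> = <v, u_j> / sqrt(<u_j, u_j>), so |<v, e_j>|^2 = <v, u_j>^2 / <u_j, u_j>.
Coefficients: <v, e_1> = 9/sqrt(7), <v, e_2> = -22/sqrt(231), <v, e_3> = -11/sqrt(1254).
Square and sum: Σ |<v, e_j>|^2 = 523/38.
Compute ||v||^2 = v·v = 14.
Deficit = 14 − 523/38 = 9/38 ≥ 0, confirming Bessel's inequality. (The deficit equals ||v − Σ <v,e_j> e_j||^2, the squared distance from v to span{e_j}.)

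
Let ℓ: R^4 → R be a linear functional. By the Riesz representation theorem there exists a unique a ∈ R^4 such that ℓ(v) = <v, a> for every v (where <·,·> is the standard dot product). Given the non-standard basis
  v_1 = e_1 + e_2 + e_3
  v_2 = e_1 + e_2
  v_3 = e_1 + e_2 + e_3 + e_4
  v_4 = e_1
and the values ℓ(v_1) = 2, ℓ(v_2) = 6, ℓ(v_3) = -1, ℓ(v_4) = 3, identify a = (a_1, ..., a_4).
a = (3, 3, -4, -3)

Write a = (a_1, ..., a_4) in the standard basis. For each basis vector v_i, ℓ(v_i) = <v_i, a> is a linear equation in the a_j's. Collect the n equations into a matrix system V a = ℓ, where row i of V is v_i (expressed in the standard basis). Since V is invertible (lower-triangular with 1s on the diagonal, up to permutation), solve by back-substitution:
  V =
[[1, 1, 1, 0],
 [1, 1, 0, 0],
 [1, 1, 1, 1],
 [1, 0, 0, 0]]
  V a = (2, 6, -1, 3)
Solving gives a = (3, 3, -4, -3).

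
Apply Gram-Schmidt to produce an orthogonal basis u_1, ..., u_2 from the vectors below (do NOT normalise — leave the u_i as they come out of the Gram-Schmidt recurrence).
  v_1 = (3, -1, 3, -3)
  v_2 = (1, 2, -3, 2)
Orthogonal basis:
  u_1 = (3, -1, 3, -3)
  u_2 = (5/2, 3/2, -3/2, 1/2)

Apply the Gram-Schmidt recurrence
  u_1 = v_1
  u_i = v_i − Σ_{j<i} ((v_i · u_j) / (u_j · u_j)) · u_j.

Step by step this gives:
  u_1 = (3, -1, 3, -3)
  u_2 = (5/2, 3/2, -3/2, 1/2)

Orthogonality check:
  u_2 · u_1 = 0 (should be 0)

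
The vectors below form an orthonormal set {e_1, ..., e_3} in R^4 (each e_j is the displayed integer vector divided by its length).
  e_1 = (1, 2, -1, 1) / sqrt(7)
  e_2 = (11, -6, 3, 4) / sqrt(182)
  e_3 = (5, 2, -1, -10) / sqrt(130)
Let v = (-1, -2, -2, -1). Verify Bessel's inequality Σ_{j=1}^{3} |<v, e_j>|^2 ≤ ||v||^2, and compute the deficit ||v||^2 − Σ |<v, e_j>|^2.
Σ |<v, e_j>|^2 = 14/5; ||v||^2 = 10; deficit = 36/5

Write each e_j = u_j / sqrt(<u_j, u_j>) where u_j is the displayed integer vector. Then <v, e_j> = <v, u_j> / sqrt(<u_j, u_j>), so |<v, e_j>|^2 = <v, u_j>^2 / <u_j, u_j>.
Coefficients: <v, e_1> = -4/sqrt(7), <v, e_2> = -9/sqrt(182), <v, e_3> = 3/sqrt(130).
Square and sum: Σ |<v, e_j>|^2 = 14/5.
Compute ||v||^2 = v·v = 10.
Deficit = 10 − 14/5 = 36/5 ≥ 0, confirming Bessel's inequality. (The deficit equals ||v − Σ <v,e_j> e_j||^2, the squared distance from v to span{e_j}.)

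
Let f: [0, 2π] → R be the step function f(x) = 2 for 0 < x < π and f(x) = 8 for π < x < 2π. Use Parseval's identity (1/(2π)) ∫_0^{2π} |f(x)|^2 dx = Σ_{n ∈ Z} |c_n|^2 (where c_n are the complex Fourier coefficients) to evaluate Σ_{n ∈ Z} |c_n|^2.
Σ |c_n|^2 = 34

Parseval equates the L^2 energy of f (normalised by 1/(2π)) with the ℓ^2 sum of its Fourier coefficients: (1/(2π)) ∫_0^{2π} |f|^2 = Σ |c_n|^2.
Compute the left side: (1/(2π)) [∫_0^π 2^2 dx + ∫_π^{2π} 8^2 dx] = (1/(2π)) · (4π + 64π) = (4 + 64)/2 = 34.
So Σ_{n ∈ Z} |c_n|^2 = 34.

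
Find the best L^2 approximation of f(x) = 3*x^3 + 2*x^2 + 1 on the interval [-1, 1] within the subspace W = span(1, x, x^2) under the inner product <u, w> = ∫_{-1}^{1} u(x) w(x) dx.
g(x) = 2*x^2 + 9*x/5 + 1

The best approximation g ∈ W is the orthogonal projection of f onto W. Writing g = a_0 + a_1 x + a_2 x^2, the coefficients solve the normal equations G · a = b where
  G_{ij} = <φ_i, φ_j> and b_i = <f, φ_i>, with φ_0 = 1, φ_1 = x, φ_2 = x^2.
G =
  [2, 0, 2/3]
  [0, 2/3, 0]
  [2/3, 0, 2/5],
b = (10/3, 6/5, 22/15).
Solving gives a_0 = 1, a_1 = 9/5, a_2 = 2, so
  g(x) = 2*x^2 + 9*x/5 + 1.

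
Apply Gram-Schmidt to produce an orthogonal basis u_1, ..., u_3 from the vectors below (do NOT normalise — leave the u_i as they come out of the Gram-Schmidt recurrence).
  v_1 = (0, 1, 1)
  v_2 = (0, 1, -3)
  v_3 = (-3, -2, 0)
Orthogonal basis:
  u_1 = (0, 1, 1)
  u_2 = (0, 2, -2)
  u_3 = (-3, 0, 0)

Apply the Gram-Schmidt recurrence
  u_1 = v_1
  u_i = v_i − Σ_{j<i} ((v_i · u_j) / (u_j · u_j)) · u_j.

Step by step this gives:
  u_1 = (0, 1, 1)
  u_2 = (0, 2, -2)
  u_3 = (-3, 0, 0)

Orthogonality check:
  u_2 · u_1 = 0 (should be 0)
  u_3 · u_1 = 0 (should be 0)
  u_3 · u_2 = 0 (should be 0)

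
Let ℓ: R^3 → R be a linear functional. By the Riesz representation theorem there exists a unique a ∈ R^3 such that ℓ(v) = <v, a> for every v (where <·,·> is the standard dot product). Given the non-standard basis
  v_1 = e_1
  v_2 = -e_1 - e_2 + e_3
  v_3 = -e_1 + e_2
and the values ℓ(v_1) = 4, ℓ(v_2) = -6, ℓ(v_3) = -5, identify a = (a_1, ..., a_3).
a = (4, -1, -3)

Write a = (a_1, ..., a_3) in the standard basis. For each basis vector v_i, ℓ(v_i) = <v_i, a> is a linear equation in the a_j's. Collect the n equations into a matrix system V a = ℓ, where row i of V is v_i (expressed in the standard basis). Since V is invertible (lower-triangular with 1s on the diagonal, up to permutation), solve by back-substitution:
  V =
[[1, 0, 0],
 [-1, -1, 1],
 [-1, 1, 0]]
  V a = (4, -6, -5)
Solving gives a = (4, -1, -3).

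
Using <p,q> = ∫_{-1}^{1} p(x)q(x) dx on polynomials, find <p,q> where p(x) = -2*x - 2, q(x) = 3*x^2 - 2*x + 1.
<p,q> = -16/3

Expand the product: p(x)·q(x) = -6*x^3 - 2*x^2 + 2*x - 2.
∫_{-1}^{1} of each monomial x^k gives [2/(k+1) if k even, 0 if k odd]. Integrating term-by-term (or equivalently evaluating the antiderivative F(x) = -3*x^4/2 - 2*x^3/3 + x^2 - 2*x at the endpoints):
  F(1) − F(−1) = -19/6 − (13/6) = -16/3.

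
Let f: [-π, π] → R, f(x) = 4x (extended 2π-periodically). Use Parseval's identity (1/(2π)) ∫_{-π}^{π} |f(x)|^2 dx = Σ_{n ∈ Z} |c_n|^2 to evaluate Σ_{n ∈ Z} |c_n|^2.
Σ |c_n|^2 = 16π^2/3

Expand and integrate term by term over [-π, π]:
  ∫ (4x)^2 dx = 16·(2π^3/3); ∫ 2·4·(0)·x dx = 0 (odd integrand); ∫ 0^2 dx = 0·2π.
So (1/(2π)) ∫_{-π}^{π} (4x)^2 dx = 16π^2/3 + 0 = 16π^2/3.
Parseval ⇒ Σ |c_n|^2 = 16π^2/3.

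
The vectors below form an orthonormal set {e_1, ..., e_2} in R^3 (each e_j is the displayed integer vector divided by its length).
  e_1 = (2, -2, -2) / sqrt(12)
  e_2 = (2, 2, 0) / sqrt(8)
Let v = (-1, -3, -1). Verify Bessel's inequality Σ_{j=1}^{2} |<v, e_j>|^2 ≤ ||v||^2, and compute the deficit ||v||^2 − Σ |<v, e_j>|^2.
Σ |<v, e_j>|^2 = 11; ||v||^2 = 11; deficit = 0

Write each e_j = u_j / sqrt(<u_j, u_j>) where u_j is the displayed integer vector. Then <v, e_j> = <v, u_j> / sqrt(<u_j, u_j>), so |<v, e_j>|^2 = <v, u_j>^2 / <u_j, u_j>.
Coefficients: <v, e_1> = 6/sqrt(12), <v, e_2> = -8/sqrt(8).
Square and sum: Σ |<v, e_j>|^2 = 11.
Compute ||v||^2 = v·v = 11.
Deficit = 11 − 11 = 0 ≥ 0, confirming Bessel's inequality. (The deficit equals ||v − Σ <v,e_j> e_j||^2, the squared distance from v to span{e_j}.)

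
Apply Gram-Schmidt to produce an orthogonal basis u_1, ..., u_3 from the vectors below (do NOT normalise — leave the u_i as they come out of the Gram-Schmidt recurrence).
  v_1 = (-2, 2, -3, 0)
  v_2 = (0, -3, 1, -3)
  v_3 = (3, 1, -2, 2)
Orthogonal basis:
  u_1 = (-2, 2, -3, 0)
  u_2 = (-18/17, -33/17, -10/17, -3)
  u_3 = (302/121, -13/22, -249/121, -23/242)

Apply the Gram-Schmidt recurrence
  u_1 = v_1
  u_i = v_i − Σ_{j<i} ((v_i · u_j) / (u_j · u_j)) · u_j.

Step by step this gives:
  u_1 = (-2, 2, -3, 0)
  u_2 = (-18/17, -33/17, -10/17, -3)
  u_3 = (302/121, -13/22, -249/121, -23/242)

Orthogonality check:
  u_2 · u_1 = 0 (should be 0)
  u_3 · u_1 = 0 (should be 0)
  u_3 · u_2 = 0 (should be 0)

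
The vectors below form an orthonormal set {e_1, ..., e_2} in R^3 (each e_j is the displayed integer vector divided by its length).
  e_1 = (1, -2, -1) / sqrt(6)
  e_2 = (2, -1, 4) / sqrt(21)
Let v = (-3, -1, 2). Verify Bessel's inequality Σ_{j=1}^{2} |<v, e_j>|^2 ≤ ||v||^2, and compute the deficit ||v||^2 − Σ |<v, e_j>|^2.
Σ |<v, e_j>|^2 = 27/14; ||v||^2 = 14; deficit = 169/14

Write each e_j = u_j / sqrt(<u_j, u_j>) where u_j is the displayed integer vector. Then <v, e_j> = <v, u_j> / sqrt(<u_j, u_j>), so |<v, e_j>|^2 = <v, u_j>^2 / <u_j, u_j>.
Coefficients: <v, e_1> = -3/sqrt(6), <v, e_2> = 3/sqrt(21).
Square and sum: Σ |<v, e_j>|^2 = 27/14.
Compute ||v||^2 = v·v = 14.
Deficit = 14 − 27/14 = 169/14 ≥ 0, confirming Bessel's inequality. (The deficit equals ||v − Σ <v,e_j> e_j||^2, the squared distance from v to span{e_j}.)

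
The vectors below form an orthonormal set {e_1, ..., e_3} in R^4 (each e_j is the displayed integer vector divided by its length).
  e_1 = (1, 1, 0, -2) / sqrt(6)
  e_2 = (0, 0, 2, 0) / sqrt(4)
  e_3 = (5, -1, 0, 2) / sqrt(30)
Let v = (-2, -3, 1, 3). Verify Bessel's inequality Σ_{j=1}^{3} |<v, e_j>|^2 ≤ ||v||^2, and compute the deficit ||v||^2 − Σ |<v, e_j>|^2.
Σ |<v, e_j>|^2 = 106/5; ||v||^2 = 23; deficit = 9/5

Write each e_j = u_j / sqrt(<u_j, u_j>) where u_j is the displayed integer vector. Then <v, e_j> = <v, u_j> / sqrt(<u_j, u_j>), so |<v, e_j>|^2 = <v, u_j>^2 / <u_j, u_j>.
Coefficients: <v, e_1> = -11/sqrt(6), <v, e_2> = 2/sqrt(4), <v, e_3> = -1/sqrt(30).
Square and sum: Σ |<v, e_j>|^2 = 106/5.
Compute ||v||^2 = v·v = 23.
Deficit = 23 − 106/5 = 9/5 ≥ 0, confirming Bessel's inequality. (The deficit equals ||v − Σ <v,e_j> e_j||^2, the squared distance from v to span{e_j}.)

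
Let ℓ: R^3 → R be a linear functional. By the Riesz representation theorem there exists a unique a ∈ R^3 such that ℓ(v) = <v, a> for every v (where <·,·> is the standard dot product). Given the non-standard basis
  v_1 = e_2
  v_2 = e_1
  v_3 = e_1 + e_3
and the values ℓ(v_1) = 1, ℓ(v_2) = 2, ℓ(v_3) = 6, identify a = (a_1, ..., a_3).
a = (2, 1, 4)

Write a = (a_1, ..., a_3) in the standard basis. For each basis vector v_i, ℓ(v_i) = <v_i, a> is a linear equation in the a_j's. Collect the n equations into a matrix system V a = ℓ, where row i of V is v_i (expressed in the standard basis). Since V is invertible (lower-triangular with 1s on the diagonal, up to permutation), solve by back-substitution:
  V =
[[0, 1, 0],
 [1, 0, 0],
 [1, 0, 1]]
  V a = (1, 2, 6)
Solving gives a = (2, 1, 4).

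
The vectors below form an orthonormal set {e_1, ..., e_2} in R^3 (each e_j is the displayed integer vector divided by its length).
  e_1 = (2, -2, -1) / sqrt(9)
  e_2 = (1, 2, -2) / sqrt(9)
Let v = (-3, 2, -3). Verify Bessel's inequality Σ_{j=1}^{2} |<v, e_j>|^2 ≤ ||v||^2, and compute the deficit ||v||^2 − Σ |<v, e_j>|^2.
Σ |<v, e_j>|^2 = 98/9; ||v||^2 = 22; deficit = 100/9

Write each e_j = u_j / sqrt(<u_j, u_j>) where u_j is the displayed integer vector. Then <v, e_j> = <v, u_j> / sqrt(<u_j, u_j>), so |<v, e_j>|^2 = <v, u_j>^2 / <u_j, u_j>.
Coefficients: <v, e_1> = -7/sqrt(9), <v, e_2> = 7/sqrt(9).
Square and sum: Σ |<v, e_j>|^2 = 98/9.
Compute ||v||^2 = v·v = 22.
Deficit = 22 − 98/9 = 100/9 ≥ 0, confirming Bessel's inequality. (The deficit equals ||v − Σ <v,e_j> e_j||^2, the squared distance from v to span{e_j}.)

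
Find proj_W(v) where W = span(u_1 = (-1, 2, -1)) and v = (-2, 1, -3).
proj_W(v) = (-7/6, 7/3, -7/6)

Set up U = [u_1 | ... | u_1] ∈ R^(3×1). The projector onto W = col(U) is P = U (U^T U)^(-1) U^T.
Compute U^T U =
  [6],
and U^T v = (7).
Solve U^T U · c = U^T v for the coefficients: c = (7/6). The projection is proj_W(v) = U c.
Check: (v - proj_W(v)) · u_1 = 0  (should be 0).
Result: proj_W(v) = (-7/6, 7/3, -7/6).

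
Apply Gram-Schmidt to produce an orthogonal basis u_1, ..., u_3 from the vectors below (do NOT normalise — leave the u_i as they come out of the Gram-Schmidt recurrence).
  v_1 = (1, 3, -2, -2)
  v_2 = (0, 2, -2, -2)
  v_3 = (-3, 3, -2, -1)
Orthogonal basis:
  u_1 = (1, 3, -2, -2)
  u_2 = (-7/9, -1/3, -4/9, -4/9)
  u_3 = (-9/5, 9/5, 2/5, 7/5)

Apply the Gram-Schmidt recurrence
  u_1 = v_1
  u_i = v_i − Σ_{j<i} ((v_i · u_j) / (u_j · u_j)) · u_j.

Step by step this gives:
  u_1 = (1, 3, -2, -2)
  u_2 = (-7/9, -1/3, -4/9, -4/9)
  u_3 = (-9/5, 9/5, 2/5, 7/5)

Orthogonality check:
  u_2 · u_1 = 0 (should be 0)
  u_3 · u_1 = 0 (should be 0)
  u_3 · u_2 = 0 (should be 0)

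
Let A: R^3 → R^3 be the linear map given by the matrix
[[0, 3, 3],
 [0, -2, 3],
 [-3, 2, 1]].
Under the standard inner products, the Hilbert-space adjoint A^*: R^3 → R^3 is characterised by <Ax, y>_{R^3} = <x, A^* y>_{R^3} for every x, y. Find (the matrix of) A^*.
A^* = A^T =
[[0, 0, -3],
 [3, -2, 2],
 [3, 3, 1]]

For real matrices with standard dot products, the defining identity <Ax, y> = <x, A^* y> gives (Ax)^T y = x^T (A^*) y, i.e. x^T A^T y = x^T (A^*) y. Since this holds for all x, y, we must have A^* = A^T. Therefore
A^* =
[[0, 0, -3],
 [3, -2, 2],
 [3, 3, 1]].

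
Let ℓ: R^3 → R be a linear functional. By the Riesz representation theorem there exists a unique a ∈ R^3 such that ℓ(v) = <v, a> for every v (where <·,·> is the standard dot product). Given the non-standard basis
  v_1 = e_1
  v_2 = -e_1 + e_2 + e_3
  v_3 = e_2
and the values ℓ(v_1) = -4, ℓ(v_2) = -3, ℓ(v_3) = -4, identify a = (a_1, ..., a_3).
a = (-4, -4, -3)

Write a = (a_1, ..., a_3) in the standard basis. For each basis vector v_i, ℓ(v_i) = <v_i, a> is a linear equation in the a_j's. Collect the n equations into a matrix system V a = ℓ, where row i of V is v_i (expressed in the standard basis). Since V is invertible (lower-triangular with 1s on the diagonal, up to permutation), solve by back-substitution:
  V =
[[1, 0, 0],
 [-1, 1, 1],
 [0, 1, 0]]
  V a = (-4, -3, -4)
Solving gives a = (-4, -4, -3).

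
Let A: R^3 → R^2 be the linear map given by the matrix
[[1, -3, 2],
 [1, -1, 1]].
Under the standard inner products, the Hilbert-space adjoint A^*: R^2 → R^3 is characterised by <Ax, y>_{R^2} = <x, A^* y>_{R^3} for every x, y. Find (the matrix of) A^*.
A^* = A^T =
[[1, 1],
 [-3, -1],
 [2, 1]]

For real matrices with standard dot products, the defining identity <Ax, y> = <x, A^* y> gives (Ax)^T y = x^T (A^*) y, i.e. x^T A^T y = x^T (A^*) y. Since this holds for all x, y, we must have A^* = A^T. Therefore
A^* =
[[1, 1],
 [-3, -1],
 [2, 1]].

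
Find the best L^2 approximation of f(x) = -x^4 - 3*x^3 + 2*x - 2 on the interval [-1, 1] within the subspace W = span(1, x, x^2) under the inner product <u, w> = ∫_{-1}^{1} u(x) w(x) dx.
g(x) = -6*x^2/7 + x/5 - 67/35

The best approximation g ∈ W is the orthogonal projection of f onto W. Writing g = a_0 + a_1 x + a_2 x^2, the coefficients solve the normal equations G · a = b where
  G_{ij} = <φ_i, φ_j> and b_i = <f, φ_i>, with φ_0 = 1, φ_1 = x, φ_2 = x^2.
G =
  [2, 0, 2/3]
  [0, 2/3, 0]
  [2/3, 0, 2/5],
b = (-22/5, 2/15, -34/21).
Solving gives a_0 = -67/35, a_1 = 1/5, a_2 = -6/7, so
  g(x) = -6*x^2/7 + x/5 - 67/35.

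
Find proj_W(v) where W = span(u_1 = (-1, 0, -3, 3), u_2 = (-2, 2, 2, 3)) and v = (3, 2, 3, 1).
proj_W(v) = (-6/17, 178/187, 514/187, -69/187)

Set up U = [u_1 | ... | u_2] ∈ R^(4×2). The projector onto W = col(U) is P = U (U^T U)^(-1) U^T.
Compute U^T U =
  [19, 5]
  [5, 21],
and U^T v = (-9, 7).
Solve U^T U · c = U^T v for the coefficients: c = (-112/187, 89/187). The projection is proj_W(v) = U c.
Check: (v - proj_W(v)) · u_1 = 0  (should be 0).
Check: (v - proj_W(v)) · u_2 = 0  (should be 0).
Result: proj_W(v) = (-6/17, 178/187, 514/187, -69/187).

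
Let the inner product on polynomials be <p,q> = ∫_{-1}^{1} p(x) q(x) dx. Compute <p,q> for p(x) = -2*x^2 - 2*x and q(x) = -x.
<p,q> = 4/3

Expand the product: p(x)·q(x) = 2*x^3 + 2*x^2.
∫_{-1}^{1} of each monomial x^k gives [2/(k+1) if k even, 0 if k odd]. Integrating term-by-term (or equivalently evaluating the antiderivative F(x) = x^4/2 + 2*x^3/3 at the endpoints):
  F(1) − F(−1) = 7/6 − (-1/6) = 4/3.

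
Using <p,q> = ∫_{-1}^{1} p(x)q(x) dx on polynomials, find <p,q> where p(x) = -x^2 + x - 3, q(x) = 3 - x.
<p,q> = -62/3

Expand the product: p(x)·q(x) = x^3 - 4*x^2 + 6*x - 9.
∫_{-1}^{1} of each monomial x^k gives [2/(k+1) if k even, 0 if k odd]. Integrating term-by-term (or equivalently evaluating the antiderivative F(x) = x^4/4 - 4*x^3/3 + 3*x^2 - 9*x at the endpoints):
  F(1) − F(−1) = -85/12 − (163/12) = -62/3.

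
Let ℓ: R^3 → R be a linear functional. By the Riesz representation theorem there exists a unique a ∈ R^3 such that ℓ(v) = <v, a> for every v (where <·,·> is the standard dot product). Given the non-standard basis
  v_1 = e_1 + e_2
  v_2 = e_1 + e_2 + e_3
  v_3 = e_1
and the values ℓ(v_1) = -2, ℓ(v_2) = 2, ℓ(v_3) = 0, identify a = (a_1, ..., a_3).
a = (0, -2, 4)

Write a = (a_1, ..., a_3) in the standard basis. For each basis vector v_i, ℓ(v_i) = <v_i, a> is a linear equation in the a_j's. Collect the n equations into a matrix system V a = ℓ, where row i of V is v_i (expressed in the standard basis). Since V is invertible (lower-triangular with 1s on the diagonal, up to permutation), solve by back-substitution:
  V =
[[1, 1, 0],
 [1, 1, 1],
 [1, 0, 0]]
  V a = (-2, 2, 0)
Solving gives a = (0, -2, 4).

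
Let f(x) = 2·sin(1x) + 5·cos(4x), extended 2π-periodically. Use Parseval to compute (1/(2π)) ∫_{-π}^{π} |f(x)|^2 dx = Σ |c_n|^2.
Σ |c_n|^2 = 29/2

Expand |f|^2 and use orthogonality of {sin(nx), cos(mx)} on [-π, π]:
  ∫_{-π}^{π} sin(nx)^2 dx = π, ∫ cos(mx)^2 dx = π, and cross terms integrate to 0.
So ∫_{-π}^{π} f(x)^2 dx = 2^2 · π + 5^2 · π = (4 + 25)π.
Divide by 2π: (4 + 25)/2 = 29/2.
By Parseval, this equals Σ |c_n|^2.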